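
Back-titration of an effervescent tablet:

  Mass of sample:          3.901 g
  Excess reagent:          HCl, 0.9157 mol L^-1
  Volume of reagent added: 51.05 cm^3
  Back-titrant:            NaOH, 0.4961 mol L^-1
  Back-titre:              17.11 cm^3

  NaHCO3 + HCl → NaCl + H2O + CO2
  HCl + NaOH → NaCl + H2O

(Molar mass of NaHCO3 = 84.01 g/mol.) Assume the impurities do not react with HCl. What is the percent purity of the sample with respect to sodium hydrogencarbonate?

n(HCl) added = 0.05105 × 0.9157 = 0.04675 mol
n(NaOH) used in back-titration = 0.01711 × 0.4961 = 8.488 × 10^-3 mol
n(HCl) left over = 8.488 × 10^-3 mol (1:1 ratio)
n(HCl) consumed by analyte = 0.04675 − 8.488 × 10^-3 = 0.03826 mol
n(NaHCO3) = 0.03826 mol (1:1 ratio)
mass of NaHCO3 = 0.03826 × 84.01 = 3.214 g
% NaHCO3 = 3.214 / 3.901 × 100 = 82.39 %

82.39 %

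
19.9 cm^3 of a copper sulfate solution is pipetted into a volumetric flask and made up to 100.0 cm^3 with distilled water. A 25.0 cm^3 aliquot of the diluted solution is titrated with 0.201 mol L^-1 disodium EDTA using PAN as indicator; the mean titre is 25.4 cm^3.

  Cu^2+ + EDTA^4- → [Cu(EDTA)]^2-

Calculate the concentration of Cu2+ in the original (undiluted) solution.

1.03 mol/L

n(EDTA) = 0.0254 × 0.201 = 5.11 × 10^-3 mol
n(Cu2+) in the aliquot = 5.11 × 10^-3 mol (1:1 ratio)
[Cu2+]_dilute = 5.11 × 10^-3 / 0.0250 = 0.204 mol/L
Dilution factor = 100.0 / 19.9 = 5.025
[Cu2+]_stock = 0.204 × 5.025 = 1.03 mol/L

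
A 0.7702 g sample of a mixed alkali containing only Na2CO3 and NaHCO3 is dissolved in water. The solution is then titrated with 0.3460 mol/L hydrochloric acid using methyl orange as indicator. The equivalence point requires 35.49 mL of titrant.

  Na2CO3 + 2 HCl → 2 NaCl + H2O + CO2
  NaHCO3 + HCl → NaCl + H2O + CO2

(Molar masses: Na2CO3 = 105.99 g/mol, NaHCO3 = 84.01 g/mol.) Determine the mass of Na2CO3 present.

n(HCl) = 0.03549 × 0.3460 = 0.01228 mol
Let x = n(Na2CO3), y = n(NaHCO3).
Titrant: 2x + 1y = 0.01228;  mass: 105.99x + 84.01y = 0.7702
Solving, x = 4.214 × 10^-3 mol, y = 3.851 × 10^-3 mol
mass of Na2CO3 = 4.214 × 10^-3 × 105.99 = 0.4467 g

0.4467 g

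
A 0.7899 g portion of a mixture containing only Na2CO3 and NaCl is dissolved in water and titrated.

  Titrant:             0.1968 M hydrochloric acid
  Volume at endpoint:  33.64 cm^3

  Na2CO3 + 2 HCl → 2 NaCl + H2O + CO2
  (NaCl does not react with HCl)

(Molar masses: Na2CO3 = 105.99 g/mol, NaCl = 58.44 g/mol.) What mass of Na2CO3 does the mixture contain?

0.3508 g

n(HCl) = 0.03364 × 0.1968 = 6.620 × 10^-3 mol
Let x = n(Na2CO3), y = n(NaCl).
Titrant: 2x = 6.620 × 10^-3;  mass: 105.99x + 58.44y = 0.7899
Solving, x = 3.310 × 10^-3 mol, y = 7.513 × 10^-3 mol
mass of Na2CO3 = 3.310 × 10^-3 × 105.99 = 0.3508 g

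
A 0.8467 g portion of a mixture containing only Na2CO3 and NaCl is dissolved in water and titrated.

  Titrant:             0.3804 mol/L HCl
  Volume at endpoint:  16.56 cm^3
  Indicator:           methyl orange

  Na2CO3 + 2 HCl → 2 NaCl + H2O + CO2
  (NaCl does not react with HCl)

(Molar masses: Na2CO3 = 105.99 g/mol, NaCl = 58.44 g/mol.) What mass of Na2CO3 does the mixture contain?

n(HCl) = 0.01656 × 0.3804 = 6.299 × 10^-3 mol
Let x = n(Na2CO3), y = n(NaCl).
Titrant: 2x = 6.299 × 10^-3;  mass: 105.99x + 58.44y = 0.8467
Solving, x = 3.150 × 10^-3 mol, y = 8.776 × 10^-3 mol
mass of Na2CO3 = 3.150 × 10^-3 × 105.99 = 0.3338 g

0.3338 g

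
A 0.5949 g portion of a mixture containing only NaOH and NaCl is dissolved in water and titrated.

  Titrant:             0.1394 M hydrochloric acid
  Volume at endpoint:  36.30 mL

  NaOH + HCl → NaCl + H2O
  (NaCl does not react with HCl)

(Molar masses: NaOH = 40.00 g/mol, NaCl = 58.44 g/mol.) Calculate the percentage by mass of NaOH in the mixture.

n(HCl) = 0.03630 × 0.1394 = 5.060 × 10^-3 mol
Let x = n(NaOH), y = n(NaCl).
Titrant: 1x = 5.060 × 10^-3;  mass: 40.00x + 58.44y = 0.5949
Solving, x = 5.060 × 10^-3 mol, y = 6.716 × 10^-3 mol
mass of NaOH = 5.060 × 10^-3 × 40.00 = 0.2024 g
% NaOH = 0.2024 / 0.5949 × 100 = 34.02 %

34.02 %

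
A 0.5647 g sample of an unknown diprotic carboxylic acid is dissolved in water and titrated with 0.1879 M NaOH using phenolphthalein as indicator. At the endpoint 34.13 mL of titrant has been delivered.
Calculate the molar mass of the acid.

176.1 g/mol

n(NaOH) = 0.03413 L × 0.1879 mol/L = 6.413 × 10^-3 mol
From the 1:2 ratio, n(H2A) = 1/2 × 6.413 × 10^-3 = 3.207 × 10^-3 mol
M = m / n = 0.5647 g / 3.207 × 10^-3 mol = 176.1 g/mol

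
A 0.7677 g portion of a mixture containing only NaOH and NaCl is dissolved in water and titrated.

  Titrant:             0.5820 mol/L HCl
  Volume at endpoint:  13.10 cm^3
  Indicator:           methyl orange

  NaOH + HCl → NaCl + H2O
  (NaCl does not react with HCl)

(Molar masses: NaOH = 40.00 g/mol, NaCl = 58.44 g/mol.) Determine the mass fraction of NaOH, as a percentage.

n(HCl) = 0.01310 × 0.5820 = 7.624 × 10^-3 mol
Let x = n(NaOH), y = n(NaCl).
Titrant: 1x = 7.624 × 10^-3;  mass: 40.00x + 58.44y = 0.7677
Solving, x = 7.624 × 10^-3 mol, y = 7.918 × 10^-3 mol
mass of NaOH = 7.624 × 10^-3 × 40.00 = 0.3050 g
% NaOH = 0.3050 / 0.7677 × 100 = 39.72 %

39.72 %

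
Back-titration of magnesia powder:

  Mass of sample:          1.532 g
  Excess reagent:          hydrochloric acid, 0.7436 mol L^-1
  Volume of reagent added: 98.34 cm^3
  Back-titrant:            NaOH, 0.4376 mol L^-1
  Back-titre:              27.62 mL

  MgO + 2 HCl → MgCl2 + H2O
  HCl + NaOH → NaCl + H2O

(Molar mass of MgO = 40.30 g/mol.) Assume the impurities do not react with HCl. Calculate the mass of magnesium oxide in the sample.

1.230 g

n(HCl) added = 0.09834 × 0.7436 = 0.07313 mol
n(NaOH) used in back-titration = 0.02762 × 0.4376 = 0.01209 mol
n(HCl) left over = 0.01209 mol (1:1 ratio)
n(HCl) consumed by analyte = 0.07313 − 0.01209 = 0.06104 mol
From the 1:2 ratio, n(MgO) = 1/2 × 0.06104 = 0.03052 mol
mass of MgO = 0.03052 × 40.30 = 1.230 g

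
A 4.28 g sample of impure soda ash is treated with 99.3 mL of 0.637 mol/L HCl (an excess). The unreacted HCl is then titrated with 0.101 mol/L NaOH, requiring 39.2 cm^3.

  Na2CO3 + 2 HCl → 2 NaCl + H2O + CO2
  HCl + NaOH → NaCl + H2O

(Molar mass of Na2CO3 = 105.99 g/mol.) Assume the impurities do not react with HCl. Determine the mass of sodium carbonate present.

n(HCl) added = 0.0993 × 0.637 = 0.0633 mol
n(NaOH) used in back-titration = 0.0392 × 0.101 = 3.96 × 10^-3 mol
n(HCl) left over = 3.96 × 10^-3 mol (1:1 ratio)
n(HCl) consumed by analyte = 0.0633 − 3.96 × 10^-3 = 0.0593 mol
From the 1:2 ratio, n(Na2CO3) = 1/2 × 0.0593 = 0.0296 mol
mass of Na2CO3 = 0.0296 × 105.99 = 3.14 g

3.14 g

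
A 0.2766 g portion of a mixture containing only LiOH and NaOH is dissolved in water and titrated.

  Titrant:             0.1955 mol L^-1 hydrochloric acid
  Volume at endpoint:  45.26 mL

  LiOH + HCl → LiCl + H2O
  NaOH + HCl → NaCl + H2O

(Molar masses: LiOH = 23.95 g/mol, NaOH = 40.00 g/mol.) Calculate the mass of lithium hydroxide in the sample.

0.1154 g

n(HCl) = 0.04526 × 0.1955 = 8.848 × 10^-3 mol
Let x = n(LiOH), y = n(NaOH).
Titrant: 1x + 1y = 8.848 × 10^-3;  mass: 23.95x + 40.00y = 0.2766
Solving, x = 4.818 × 10^-3 mol, y = 4.030 × 10^-3 mol
mass of LiOH = 4.818 × 10^-3 × 23.95 = 0.1154 g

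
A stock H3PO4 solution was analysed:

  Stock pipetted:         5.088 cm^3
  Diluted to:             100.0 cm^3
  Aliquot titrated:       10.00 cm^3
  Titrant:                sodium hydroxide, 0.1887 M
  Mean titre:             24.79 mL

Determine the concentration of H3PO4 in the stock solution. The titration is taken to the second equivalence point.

H3PO4 + 2 NaOH → Na2HPO4 + 2 H2O
n(NaOH) = 0.02479 × 0.1887 = 4.678 × 10^-3 mol
From the 1:2 ratio, n(H3PO4) in the aliquot = 1/2 × 4.678 × 10^-3 = 2.339 × 10^-3 mol
[H3PO4]_dilute = 2.339 × 10^-3 / 0.01000 = 0.2339 mol/L
Dilution factor = 100.0 / 5.088 = 19.65
[H3PO4]_stock = 0.2339 × 19.65 = 4.597 mol/L

4.597 M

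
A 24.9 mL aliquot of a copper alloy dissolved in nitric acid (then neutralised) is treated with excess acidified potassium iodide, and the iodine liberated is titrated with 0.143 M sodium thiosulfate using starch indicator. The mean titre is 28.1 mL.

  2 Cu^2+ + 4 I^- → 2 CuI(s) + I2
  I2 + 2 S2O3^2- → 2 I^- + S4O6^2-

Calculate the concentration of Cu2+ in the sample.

n(S2O3^2-) = 0.0281 × 0.143 = 4.02 × 10^-3 mol
n(I2) = n(S2O3^2-)/2 = 2.01 × 10^-3 mol
From the 2:1 ratio, n(Cu2+) in the aliquot = 2/1 × 2.01 × 10^-3 = 4.02 × 10^-3 mol
[Cu2+] = 4.02 × 10^-3 / 0.0249 = 0.161 mol/L

0.161 M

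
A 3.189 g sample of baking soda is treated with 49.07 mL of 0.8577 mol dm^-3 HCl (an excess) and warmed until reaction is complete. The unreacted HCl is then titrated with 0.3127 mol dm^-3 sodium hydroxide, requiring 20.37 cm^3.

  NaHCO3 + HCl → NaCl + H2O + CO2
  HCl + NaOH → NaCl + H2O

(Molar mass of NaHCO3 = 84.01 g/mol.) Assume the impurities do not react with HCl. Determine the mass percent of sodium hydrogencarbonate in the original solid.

94.09 %

n(HCl) added = 0.04907 × 0.8577 = 0.04209 mol
n(NaOH) used in back-titration = 0.02037 × 0.3127 = 6.370 × 10^-3 mol
n(HCl) left over = 6.370 × 10^-3 mol (1:1 ratio)
n(HCl) consumed by analyte = 0.04209 − 6.370 × 10^-3 = 0.03572 mol
n(NaHCO3) = 0.03572 mol (1:1 ratio)
mass of NaHCO3 = 0.03572 × 84.01 = 3.001 g
% NaHCO3 = 3.001 / 3.189 × 100 = 94.09 %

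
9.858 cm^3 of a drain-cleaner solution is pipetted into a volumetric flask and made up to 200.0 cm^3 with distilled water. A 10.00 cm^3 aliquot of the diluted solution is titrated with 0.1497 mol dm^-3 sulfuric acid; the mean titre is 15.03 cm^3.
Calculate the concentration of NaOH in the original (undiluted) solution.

2 NaOH + H2SO4 → Na2SO4 + 2 H2O
n(H2SO4) = 0.01503 × 0.1497 = 2.250 × 10^-3 mol
From the 2:1 ratio, n(NaOH) in the aliquot = 2/1 × 2.250 × 10^-3 = 4.500 × 10^-3 mol
[NaOH]_dilute = 4.500 × 10^-3 / 0.01000 = 0.4500 mol/L
Dilution factor = 200.0 / 9.858 = 20.29
[NaOH]_stock = 0.4500 × 20.29 = 9.130 mol/L

9.130 mol/L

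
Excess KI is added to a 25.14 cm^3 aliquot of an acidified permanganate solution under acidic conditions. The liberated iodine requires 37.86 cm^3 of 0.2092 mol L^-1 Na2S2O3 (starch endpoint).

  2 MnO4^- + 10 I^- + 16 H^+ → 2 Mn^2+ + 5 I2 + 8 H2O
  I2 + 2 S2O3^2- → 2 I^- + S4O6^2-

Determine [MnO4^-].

n(S2O3^2-) = 0.03786 × 0.2092 = 7.920 × 10^-3 mol
n(I2) = n(S2O3^2-)/2 = 3.960 × 10^-3 mol
From the 2:5 ratio, n(MnO4^-) in the aliquot = 2/5 × 3.960 × 10^-3 = 1.584 × 10^-3 mol
[MnO4^-] = 1.584 × 10^-3 / 0.02514 = 0.06301 mol/L

0.06301 mol/L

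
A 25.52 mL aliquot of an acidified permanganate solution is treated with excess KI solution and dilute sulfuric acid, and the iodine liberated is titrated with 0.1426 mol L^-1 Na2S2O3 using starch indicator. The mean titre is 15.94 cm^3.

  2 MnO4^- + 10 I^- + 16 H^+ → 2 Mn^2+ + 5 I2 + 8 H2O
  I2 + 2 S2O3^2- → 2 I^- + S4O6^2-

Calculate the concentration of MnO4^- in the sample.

n(S2O3^2-) = 0.01594 × 0.1426 = 2.273 × 10^-3 mol
n(I2) = n(S2O3^2-)/2 = 1.137 × 10^-3 mol
From the 2:5 ratio, n(MnO4^-) in the aliquot = 2/5 × 1.137 × 10^-3 = 4.546 × 10^-4 mol
[MnO4^-] = 4.546 × 10^-4 / 0.02552 = 0.01781 mol/L

0.01781 mol/L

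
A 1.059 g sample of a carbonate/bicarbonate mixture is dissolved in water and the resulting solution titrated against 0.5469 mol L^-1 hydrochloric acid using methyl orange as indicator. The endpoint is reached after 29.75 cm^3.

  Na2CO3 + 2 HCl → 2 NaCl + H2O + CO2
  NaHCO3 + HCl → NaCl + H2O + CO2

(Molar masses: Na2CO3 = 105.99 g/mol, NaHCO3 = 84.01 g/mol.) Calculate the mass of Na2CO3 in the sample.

0.5260 g

n(HCl) = 0.02975 × 0.5469 = 0.01627 mol
Let x = n(Na2CO3), y = n(NaHCO3).
Titrant: 2x + 1y = 0.01627;  mass: 105.99x + 84.01y = 1.059
Solving, x = 4.963 × 10^-3 mol, y = 6.344 × 10^-3 mol
mass of Na2CO3 = 4.963 × 10^-3 × 105.99 = 0.5260 g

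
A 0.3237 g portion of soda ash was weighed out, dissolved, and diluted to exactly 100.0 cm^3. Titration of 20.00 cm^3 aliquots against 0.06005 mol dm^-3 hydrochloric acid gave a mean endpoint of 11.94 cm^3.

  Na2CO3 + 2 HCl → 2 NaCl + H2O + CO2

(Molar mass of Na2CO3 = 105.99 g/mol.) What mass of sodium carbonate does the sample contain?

n(HCl) per titration = 0.01194 × 0.06005 = 7.170 × 10^-4 mol
From the 1:2 ratio, n(Na2CO3) in each aliquot = 1/2 × 7.170 × 10^-4 = 3.585 × 10^-4 mol
n(Na2CO3) in the whole flask = 3.585 × 10^-4 × 100.0/20.00 = 1.792 × 10^-3 mol
mass of Na2CO3 = 1.792 × 10^-3 × 105.99 = 0.1900 g

0.1900 g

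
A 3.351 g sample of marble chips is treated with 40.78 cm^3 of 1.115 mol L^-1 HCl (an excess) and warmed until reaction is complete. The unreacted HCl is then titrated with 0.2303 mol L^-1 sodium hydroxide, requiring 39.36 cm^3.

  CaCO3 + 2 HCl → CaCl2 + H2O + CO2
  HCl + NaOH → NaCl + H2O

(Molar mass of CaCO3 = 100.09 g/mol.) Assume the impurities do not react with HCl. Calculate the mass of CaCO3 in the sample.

1.822 g

n(HCl) added = 0.04078 × 1.115 = 0.04547 mol
n(NaOH) used in back-titration = 0.03936 × 0.2303 = 9.065 × 10^-3 mol
n(HCl) left over = 9.065 × 10^-3 mol (1:1 ratio)
n(HCl) consumed by analyte = 0.04547 − 9.065 × 10^-3 = 0.03641 mol
From the 1:2 ratio, n(CaCO3) = 1/2 × 0.03641 = 0.01820 mol
mass of CaCO3 = 0.01820 × 100.09 = 1.822 g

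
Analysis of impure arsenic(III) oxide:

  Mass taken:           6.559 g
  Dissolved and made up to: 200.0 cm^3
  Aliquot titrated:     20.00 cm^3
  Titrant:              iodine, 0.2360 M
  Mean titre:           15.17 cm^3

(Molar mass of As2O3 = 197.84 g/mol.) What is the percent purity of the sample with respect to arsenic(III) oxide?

53.99 %

As2O3 + 2 I2 + 2 H2O → As2O5 + 4 HI
n(I2) per titration = 0.01517 × 0.2360 = 3.580 × 10^-3 mol
From the 1:2 ratio, n(As2O3) in each aliquot = 1/2 × 3.580 × 10^-3 = 1.790 × 10^-3 mol
n(As2O3) in the whole flask = 1.790 × 10^-3 × 200.0/20.00 = 0.01790 mol
mass of As2O3 = 0.01790 × 197.84 = 3.541 g
% As2O3 = 3.541 / 6.559 × 100 = 53.99 %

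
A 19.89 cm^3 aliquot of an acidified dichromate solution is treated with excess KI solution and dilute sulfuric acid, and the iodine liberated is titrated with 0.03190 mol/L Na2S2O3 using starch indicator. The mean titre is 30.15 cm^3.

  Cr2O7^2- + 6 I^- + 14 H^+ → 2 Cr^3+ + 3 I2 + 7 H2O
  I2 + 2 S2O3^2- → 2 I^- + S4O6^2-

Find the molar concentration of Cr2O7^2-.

n(S2O3^2-) = 0.03015 × 0.03190 = 9.618 × 10^-4 mol
n(I2) = n(S2O3^2-)/2 = 4.809 × 10^-4 mol
From the 1:3 ratio, n(Cr2O7^2-) in the aliquot = 1/3 × 4.809 × 10^-4 = 1.603 × 10^-4 mol
[Cr2O7^2-] = 1.603 × 10^-4 / 0.01989 = 0.008059 mol/L

0.008059 mol/L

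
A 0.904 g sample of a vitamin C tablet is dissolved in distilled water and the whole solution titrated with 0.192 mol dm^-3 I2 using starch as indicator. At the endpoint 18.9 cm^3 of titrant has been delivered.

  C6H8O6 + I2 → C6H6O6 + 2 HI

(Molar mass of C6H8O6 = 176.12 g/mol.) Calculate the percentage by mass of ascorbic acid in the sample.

n(I2) = 0.0189 L × 0.192 mol/L = 3.63 × 10^-3 mol
n(C6H8O6) = 3.63 × 10^-3 mol (1:1 ratio)
mass of C6H8O6 = 3.63 × 10^-3 × 176.12 g/mol = 0.639 g
% C6H8O6 = 0.639 / 0.904 × 100 = 70.7 %

70.7 %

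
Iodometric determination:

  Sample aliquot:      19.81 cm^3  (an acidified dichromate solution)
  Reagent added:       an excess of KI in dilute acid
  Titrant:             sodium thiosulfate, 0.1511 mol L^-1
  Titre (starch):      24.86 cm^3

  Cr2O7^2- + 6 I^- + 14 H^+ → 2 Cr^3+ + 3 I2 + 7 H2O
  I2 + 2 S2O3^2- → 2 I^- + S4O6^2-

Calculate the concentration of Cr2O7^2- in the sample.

0.03160 mol/L

n(S2O3^2-) = 0.02486 × 0.1511 = 3.756 × 10^-3 mol
n(I2) = n(S2O3^2-)/2 = 1.878 × 10^-3 mol
From the 1:3 ratio, n(Cr2O7^2-) in the aliquot = 1/3 × 1.878 × 10^-3 = 6.261 × 10^-4 mol
[Cr2O7^2-] = 6.261 × 10^-4 / 0.01981 = 0.03160 mol/L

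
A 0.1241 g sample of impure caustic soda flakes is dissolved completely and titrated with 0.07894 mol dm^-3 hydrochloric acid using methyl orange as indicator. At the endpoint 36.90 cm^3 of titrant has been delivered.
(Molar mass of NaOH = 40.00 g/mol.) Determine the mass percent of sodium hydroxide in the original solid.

NaOH + HCl → NaCl + H2O
n(HCl) = 0.03690 L × 0.07894 mol/L = 2.913 × 10^-3 mol
n(NaOH) = 2.913 × 10^-3 mol (1:1 ratio)
mass of NaOH = 2.913 × 10^-3 × 40.00 g/mol = 0.1165 g
% NaOH = 0.1165 / 0.1241 × 100 = 93.89 %

93.89 %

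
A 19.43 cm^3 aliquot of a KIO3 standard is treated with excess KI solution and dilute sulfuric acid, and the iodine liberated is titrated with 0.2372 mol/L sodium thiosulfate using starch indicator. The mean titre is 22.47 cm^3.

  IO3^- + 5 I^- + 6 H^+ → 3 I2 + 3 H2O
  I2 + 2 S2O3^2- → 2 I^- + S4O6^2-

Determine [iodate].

n(S2O3^2-) = 0.02247 × 0.2372 = 5.330 × 10^-3 mol
n(I2) = n(S2O3^2-)/2 = 2.665 × 10^-3 mol
From the 1:3 ratio, n(IO3^-) in the aliquot = 1/3 × 2.665 × 10^-3 = 8.883 × 10^-4 mol
[IO3^-] = 8.883 × 10^-4 / 0.01943 = 0.04572 mol/L

0.04572 mol/L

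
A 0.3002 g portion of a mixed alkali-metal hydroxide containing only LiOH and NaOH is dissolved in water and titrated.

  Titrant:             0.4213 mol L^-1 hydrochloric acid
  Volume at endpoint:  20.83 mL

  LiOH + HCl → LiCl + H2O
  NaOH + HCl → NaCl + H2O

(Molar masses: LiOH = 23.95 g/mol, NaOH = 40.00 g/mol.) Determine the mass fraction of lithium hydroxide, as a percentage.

25.26 %

n(HCl) = 0.02083 × 0.4213 = 8.776 × 10^-3 mol
Let x = n(LiOH), y = n(NaOH).
Titrant: 1x + 1y = 8.776 × 10^-3;  mass: 23.95x + 40.00y = 0.3002
Solving, x = 3.167 × 10^-3 mol, y = 5.609 × 10^-3 mol
mass of LiOH = 3.167 × 10^-3 × 23.95 = 0.07584 g
% LiOH = 0.07584 / 0.3002 × 100 = 25.26 %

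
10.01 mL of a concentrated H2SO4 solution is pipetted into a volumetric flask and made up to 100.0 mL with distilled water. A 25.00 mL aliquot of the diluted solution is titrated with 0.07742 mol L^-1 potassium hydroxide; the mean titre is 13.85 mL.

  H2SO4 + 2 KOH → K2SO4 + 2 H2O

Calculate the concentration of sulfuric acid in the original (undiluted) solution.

0.2142 mol/L

n(KOH) = 0.01385 × 0.07742 = 1.072 × 10^-3 mol
From the 1:2 ratio, n(H2SO4) in the aliquot = 1/2 × 1.072 × 10^-3 = 5.361 × 10^-4 mol
[H2SO4]_dilute = 5.361 × 10^-4 / 0.02500 = 0.02145 mol/L
Dilution factor = 100.0 / 10.01 = 9.990
[H2SO4]_stock = 0.02145 × 9.990 = 0.2142 mol/L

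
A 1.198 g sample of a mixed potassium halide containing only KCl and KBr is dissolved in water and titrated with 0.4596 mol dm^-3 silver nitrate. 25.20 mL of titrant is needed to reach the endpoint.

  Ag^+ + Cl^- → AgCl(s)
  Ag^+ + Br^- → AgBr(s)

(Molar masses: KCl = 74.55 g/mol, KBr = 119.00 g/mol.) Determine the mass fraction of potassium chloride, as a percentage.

n(AgNO3) = 0.02520 × 0.4596 = 0.01158 mol
Let x = n(KCl), y = n(KBr).
Titrant: 1x + 1y = 0.01158;  mass: 74.55x + 119.00y = 1.198
Solving, x = 4.055 × 10^-3 mol, y = 7.527 × 10^-3 mol
mass of KCl = 4.055 × 10^-3 × 74.55 = 0.3023 g
% KCl = 0.3023 / 1.198 × 100 = 25.23 %

25.23 %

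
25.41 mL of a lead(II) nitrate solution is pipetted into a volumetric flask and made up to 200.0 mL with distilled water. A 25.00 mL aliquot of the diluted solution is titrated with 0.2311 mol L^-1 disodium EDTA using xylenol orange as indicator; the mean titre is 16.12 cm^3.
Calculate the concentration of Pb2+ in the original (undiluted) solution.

Pb^2+ + EDTA^4- → [Pb(EDTA)]^2-
n(EDTA) = 0.01612 × 0.2311 = 3.725 × 10^-3 mol
n(Pb2+) in the aliquot = 3.725 × 10^-3 mol (1:1 ratio)
[Pb2+]_dilute = 3.725 × 10^-3 / 0.02500 = 0.1490 mol/L
Dilution factor = 200.0 / 25.41 = 7.871
[Pb2+]_stock = 0.1490 × 7.871 = 1.173 mol/L

1.173 mol/L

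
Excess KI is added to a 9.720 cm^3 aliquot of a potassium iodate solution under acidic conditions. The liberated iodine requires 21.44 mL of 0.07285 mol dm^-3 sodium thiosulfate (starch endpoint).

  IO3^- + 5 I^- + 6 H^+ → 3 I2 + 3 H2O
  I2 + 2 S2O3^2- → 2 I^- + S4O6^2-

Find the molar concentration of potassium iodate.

0.02678 mol/L

n(S2O3^2-) = 0.02144 × 0.07285 = 1.562 × 10^-3 mol
n(I2) = n(S2O3^2-)/2 = 7.810 × 10^-4 mol
From the 1:3 ratio, n(IO3^-) in the aliquot = 1/3 × 7.810 × 10^-4 = 2.603 × 10^-4 mol
[IO3^-] = 2.603 × 10^-4 / 0.009720 = 0.02678 mol/L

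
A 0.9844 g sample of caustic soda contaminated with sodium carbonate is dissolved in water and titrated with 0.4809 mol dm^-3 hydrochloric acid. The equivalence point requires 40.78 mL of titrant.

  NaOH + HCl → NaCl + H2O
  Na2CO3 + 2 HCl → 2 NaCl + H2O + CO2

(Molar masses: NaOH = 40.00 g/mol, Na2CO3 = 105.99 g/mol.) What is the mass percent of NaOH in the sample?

17.16 %

n(HCl) = 0.04078 × 0.4809 = 0.01961 mol
Let x = n(NaOH), y = n(Na2CO3).
Titrant: 1x + 2y = 0.01961;  mass: 40.00x + 105.99y = 0.9844
Solving, x = 4.224 × 10^-3 mol, y = 7.694 × 10^-3 mol
mass of NaOH = 4.224 × 10^-3 × 40.00 = 0.1690 g
% NaOH = 0.1690 / 0.9844 × 100 = 17.16 %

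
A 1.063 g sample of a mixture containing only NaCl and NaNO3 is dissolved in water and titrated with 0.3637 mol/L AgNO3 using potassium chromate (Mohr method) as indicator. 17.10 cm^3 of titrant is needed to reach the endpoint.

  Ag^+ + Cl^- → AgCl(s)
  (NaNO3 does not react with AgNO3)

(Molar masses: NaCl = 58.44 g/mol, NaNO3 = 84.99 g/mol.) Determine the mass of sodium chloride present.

n(AgNO3) = 0.01710 × 0.3637 = 6.219 × 10^-3 mol
Let x = n(NaCl), y = n(NaNO3).
Titrant: 1x = 6.219 × 10^-3;  mass: 58.44x + 84.99y = 1.063
Solving, x = 6.219 × 10^-3 mol, y = 8.231 × 10^-3 mol
mass of NaCl = 6.219 × 10^-3 × 58.44 = 0.3635 g

0.3635 g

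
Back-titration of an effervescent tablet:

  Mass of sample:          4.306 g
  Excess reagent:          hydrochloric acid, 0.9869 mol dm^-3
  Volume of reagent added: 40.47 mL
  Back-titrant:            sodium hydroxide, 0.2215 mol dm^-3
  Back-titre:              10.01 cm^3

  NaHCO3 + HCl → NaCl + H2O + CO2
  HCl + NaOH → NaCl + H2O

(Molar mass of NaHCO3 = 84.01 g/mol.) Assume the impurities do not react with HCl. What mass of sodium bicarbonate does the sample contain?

3.169 g

n(HCl) added = 0.04047 × 0.9869 = 0.03994 mol
n(NaOH) used in back-titration = 0.01001 × 0.2215 = 2.217 × 10^-3 mol
n(HCl) left over = 2.217 × 10^-3 mol (1:1 ratio)
n(HCl) consumed by analyte = 0.03994 − 2.217 × 10^-3 = 0.03772 mol
n(NaHCO3) = 0.03772 mol (1:1 ratio)
mass of NaHCO3 = 0.03772 × 84.01 = 3.169 g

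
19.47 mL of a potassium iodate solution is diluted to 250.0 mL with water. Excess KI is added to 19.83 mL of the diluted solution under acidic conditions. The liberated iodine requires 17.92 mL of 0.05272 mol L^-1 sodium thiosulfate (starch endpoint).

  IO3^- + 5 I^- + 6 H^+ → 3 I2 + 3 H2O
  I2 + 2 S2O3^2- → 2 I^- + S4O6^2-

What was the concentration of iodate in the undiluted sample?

0.1020 mol/L

n(S2O3^2-) = 0.01792 × 0.05272 = 9.447 × 10^-4 mol
n(I2) = n(S2O3^2-)/2 = 4.724 × 10^-4 mol
From the 1:3 ratio, n(IO3^-) in the aliquot = 1/3 × 4.724 × 10^-4 = 1.575 × 10^-4 mol
[IO3^-]_dilute = 1.575 × 10^-4 / 0.01983 = 0.007940 mol/L
[IO3^-]_original = 0.007940 × 250.0/19.47 = 0.1020 mol/L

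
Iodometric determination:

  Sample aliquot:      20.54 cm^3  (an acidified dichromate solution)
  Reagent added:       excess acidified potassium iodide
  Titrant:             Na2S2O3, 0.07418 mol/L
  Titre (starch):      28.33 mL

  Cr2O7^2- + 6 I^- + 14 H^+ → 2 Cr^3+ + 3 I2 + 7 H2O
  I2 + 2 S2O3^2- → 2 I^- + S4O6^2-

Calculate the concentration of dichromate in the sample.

0.01705 mol/L

n(S2O3^2-) = 0.02833 × 0.07418 = 2.102 × 10^-3 mol
n(I2) = n(S2O3^2-)/2 = 1.051 × 10^-3 mol
From the 1:3 ratio, n(Cr2O7^2-) in the aliquot = 1/3 × 1.051 × 10^-3 = 3.503 × 10^-4 mol
[Cr2O7^2-] = 3.503 × 10^-4 / 0.02054 = 0.01705 mol/L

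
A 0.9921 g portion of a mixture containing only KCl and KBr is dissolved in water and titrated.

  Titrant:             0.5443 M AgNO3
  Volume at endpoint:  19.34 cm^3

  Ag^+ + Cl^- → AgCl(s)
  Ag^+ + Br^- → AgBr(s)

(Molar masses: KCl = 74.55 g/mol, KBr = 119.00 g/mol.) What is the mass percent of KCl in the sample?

n(AgNO3) = 0.01934 × 0.5443 = 0.01053 mol
Let x = n(KCl), y = n(KBr).
Titrant: 1x + 1y = 0.01053;  mass: 74.55x + 119.00y = 0.9921
Solving, x = 5.862 × 10^-3 mol, y = 4.664 × 10^-3 mol
mass of KCl = 5.862 × 10^-3 × 74.55 = 0.4370 g
% KCl = 0.4370 / 0.9921 × 100 = 44.05 %

44.05 %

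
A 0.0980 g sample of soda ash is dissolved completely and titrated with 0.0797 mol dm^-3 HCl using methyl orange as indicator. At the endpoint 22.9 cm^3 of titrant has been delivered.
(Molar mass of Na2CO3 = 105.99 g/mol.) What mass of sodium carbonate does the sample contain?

0.0967 g

Na2CO3 + 2 HCl → 2 NaCl + H2O + CO2
n(HCl) = 0.0229 L × 0.0797 mol/L = 1.83 × 10^-3 mol
From the 1:2 ratio, n(Na2CO3) = 1/2 × 1.83 × 10^-3 = 9.13 × 10^-4 mol
mass of Na2CO3 = 9.13 × 10^-4 × 105.99 g/mol = 0.0967 g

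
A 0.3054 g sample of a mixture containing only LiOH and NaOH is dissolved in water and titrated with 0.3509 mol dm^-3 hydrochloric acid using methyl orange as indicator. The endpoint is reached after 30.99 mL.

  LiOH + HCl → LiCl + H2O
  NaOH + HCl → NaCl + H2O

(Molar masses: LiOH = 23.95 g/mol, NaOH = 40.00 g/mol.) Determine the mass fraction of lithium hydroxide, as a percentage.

n(HCl) = 0.03099 × 0.3509 = 0.01087 mol
Let x = n(LiOH), y = n(NaOH).
Titrant: 1x + 1y = 0.01087;  mass: 23.95x + 40.00y = 0.3054
Solving, x = 8.073 × 10^-3 mol, y = 2.801 × 10^-3 mol
mass of LiOH = 8.073 × 10^-3 × 23.95 = 0.1934 g
% LiOH = 0.1934 / 0.3054 × 100 = 63.31 %

63.31 %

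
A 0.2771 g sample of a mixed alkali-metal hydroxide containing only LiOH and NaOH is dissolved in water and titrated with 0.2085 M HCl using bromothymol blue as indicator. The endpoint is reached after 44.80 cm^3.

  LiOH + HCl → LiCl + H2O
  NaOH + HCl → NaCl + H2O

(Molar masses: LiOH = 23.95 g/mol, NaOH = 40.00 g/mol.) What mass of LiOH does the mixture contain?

n(HCl) = 0.04480 × 0.2085 = 9.341 × 10^-3 mol
Let x = n(LiOH), y = n(NaOH).
Titrant: 1x + 1y = 9.341 × 10^-3;  mass: 23.95x + 40.00y = 0.2771
Solving, x = 6.014 × 10^-3 mol, y = 3.326 × 10^-3 mol
mass of LiOH = 6.014 × 10^-3 × 23.95 = 0.1440 g

0.1440 g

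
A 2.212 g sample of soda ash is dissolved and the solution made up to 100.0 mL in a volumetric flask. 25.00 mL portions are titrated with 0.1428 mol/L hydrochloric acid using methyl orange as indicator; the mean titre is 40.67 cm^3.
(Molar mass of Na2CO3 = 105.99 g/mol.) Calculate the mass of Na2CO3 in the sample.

Na2CO3 + 2 HCl → 2 NaCl + H2O + CO2
n(HCl) per titration = 0.04067 × 0.1428 = 5.808 × 10^-3 mol
From the 1:2 ratio, n(Na2CO3) in each aliquot = 1/2 × 5.808 × 10^-3 = 2.904 × 10^-3 mol
n(Na2CO3) in the whole flask = 2.904 × 10^-3 × 100.0/25.00 = 0.01162 mol
mass of Na2CO3 = 0.01162 × 105.99 = 1.231 g

1.231 g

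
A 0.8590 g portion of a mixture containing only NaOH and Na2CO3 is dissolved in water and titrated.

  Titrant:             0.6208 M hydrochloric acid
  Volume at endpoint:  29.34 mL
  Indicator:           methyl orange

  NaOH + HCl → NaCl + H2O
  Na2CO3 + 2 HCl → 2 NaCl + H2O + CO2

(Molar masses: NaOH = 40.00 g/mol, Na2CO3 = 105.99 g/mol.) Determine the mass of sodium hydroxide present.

0.3271 g

n(HCl) = 0.02934 × 0.6208 = 0.01821 mol
Let x = n(NaOH), y = n(Na2CO3).
Titrant: 1x + 2y = 0.01821;  mass: 40.00x + 105.99y = 0.8590
Solving, x = 8.177 × 10^-3 mol, y = 5.018 × 10^-3 mol
mass of NaOH = 8.177 × 10^-3 × 40.00 = 0.3271 g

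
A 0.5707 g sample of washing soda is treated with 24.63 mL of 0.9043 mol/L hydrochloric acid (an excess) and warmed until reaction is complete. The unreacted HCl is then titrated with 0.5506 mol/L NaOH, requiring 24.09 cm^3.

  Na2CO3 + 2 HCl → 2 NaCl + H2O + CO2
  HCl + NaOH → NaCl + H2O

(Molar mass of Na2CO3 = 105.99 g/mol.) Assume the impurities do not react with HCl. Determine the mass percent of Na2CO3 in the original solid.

83.66 %

n(HCl) added = 0.02463 × 0.9043 = 0.02227 mol
n(NaOH) used in back-titration = 0.02409 × 0.5506 = 0.01326 mol
n(HCl) left over = 0.01326 mol (1:1 ratio)
n(HCl) consumed by analyte = 0.02227 − 0.01326 = 9.009 × 10^-3 mol
From the 1:2 ratio, n(Na2CO3) = 1/2 × 9.009 × 10^-3 = 4.504 × 10^-3 mol
mass of Na2CO3 = 4.504 × 10^-3 × 105.99 = 0.4774 g
% Na2CO3 = 0.4774 / 0.5707 × 100 = 83.66 %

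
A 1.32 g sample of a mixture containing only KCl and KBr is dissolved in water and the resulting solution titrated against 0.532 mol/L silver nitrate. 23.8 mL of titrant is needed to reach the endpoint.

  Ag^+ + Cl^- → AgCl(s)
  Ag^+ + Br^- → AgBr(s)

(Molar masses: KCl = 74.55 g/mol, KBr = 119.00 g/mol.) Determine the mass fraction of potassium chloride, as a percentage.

23.7 %

n(AgNO3) = 0.0238 × 0.532 = 0.0127 mol
Let x = n(KCl), y = n(KBr).
Titrant: 1x + 1y = 0.0127;  mass: 74.55x + 119.00y = 1.32
Solving, x = 4.20 × 10^-3 mol, y = 8.46 × 10^-3 mol
mass of KCl = 4.20 × 10^-3 × 74.55 = 0.313 g
% KCl = 0.313 / 1.32 × 100 = 23.7 %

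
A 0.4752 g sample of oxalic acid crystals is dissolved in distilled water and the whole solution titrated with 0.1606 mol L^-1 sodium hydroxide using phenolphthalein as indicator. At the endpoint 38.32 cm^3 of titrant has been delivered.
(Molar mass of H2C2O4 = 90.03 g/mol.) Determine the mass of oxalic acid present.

0.2770 g

H2C2O4 + 2 NaOH → Na2C2O4 + 2 H2O
n(NaOH) = 0.03832 L × 0.1606 mol/L = 6.154 × 10^-3 mol
From the 1:2 ratio, n(H2C2O4) = 1/2 × 6.154 × 10^-3 = 3.077 × 10^-3 mol
mass of H2C2O4 = 3.077 × 10^-3 × 90.03 g/mol = 0.2770 g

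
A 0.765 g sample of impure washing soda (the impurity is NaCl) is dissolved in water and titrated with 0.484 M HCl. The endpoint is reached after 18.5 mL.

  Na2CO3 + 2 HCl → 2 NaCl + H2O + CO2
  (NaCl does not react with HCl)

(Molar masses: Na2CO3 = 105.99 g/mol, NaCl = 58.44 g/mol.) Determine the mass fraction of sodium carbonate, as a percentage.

n(HCl) = 0.0185 × 0.484 = 8.95 × 10^-3 mol
Let x = n(Na2CO3), y = n(NaCl).
Titrant: 2x = 8.95 × 10^-3;  mass: 105.99x + 58.44y = 0.765
Solving, x = 4.48 × 10^-3 mol, y = 4.97 × 10^-3 mol
mass of Na2CO3 = 4.48 × 10^-3 × 105.99 = 0.475 g
% Na2CO3 = 0.475 / 0.765 × 100 = 62.0 %

62.0 %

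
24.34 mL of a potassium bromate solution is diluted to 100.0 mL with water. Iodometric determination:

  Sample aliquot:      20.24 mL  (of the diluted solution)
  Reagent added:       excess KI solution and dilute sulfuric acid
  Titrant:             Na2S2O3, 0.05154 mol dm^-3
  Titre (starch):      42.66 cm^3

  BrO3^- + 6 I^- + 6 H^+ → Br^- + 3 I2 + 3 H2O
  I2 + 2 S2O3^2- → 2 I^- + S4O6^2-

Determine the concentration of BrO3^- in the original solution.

n(S2O3^2-) = 0.04266 × 0.05154 = 2.199 × 10^-3 mol
n(I2) = n(S2O3^2-)/2 = 1.099 × 10^-3 mol
From the 1:3 ratio, n(BrO3^-) in the aliquot = 1/3 × 1.099 × 10^-3 = 3.664 × 10^-4 mol
[BrO3^-]_dilute = 3.664 × 10^-4 / 0.02024 = 0.01811 mol/L
[BrO3^-]_original = 0.01811 × 100.0/24.34 = 0.07438 mol/L

0.07438 mol/L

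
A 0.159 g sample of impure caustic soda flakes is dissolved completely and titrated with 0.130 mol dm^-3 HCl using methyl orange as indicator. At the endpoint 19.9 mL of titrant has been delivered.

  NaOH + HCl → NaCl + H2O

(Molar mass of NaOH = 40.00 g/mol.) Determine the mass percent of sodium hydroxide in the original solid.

n(HCl) = 0.0199 L × 0.130 mol/L = 2.59 × 10^-3 mol
n(NaOH) = 2.59 × 10^-3 mol (1:1 ratio)
mass of NaOH = 2.59 × 10^-3 × 40.00 g/mol = 0.103 g
% NaOH = 0.103 / 0.159 × 100 = 65.1 %

65.1 %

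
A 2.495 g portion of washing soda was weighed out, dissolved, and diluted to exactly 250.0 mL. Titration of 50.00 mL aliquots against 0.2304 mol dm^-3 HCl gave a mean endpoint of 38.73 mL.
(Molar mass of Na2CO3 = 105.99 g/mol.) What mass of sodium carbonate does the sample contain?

2.364 g

Na2CO3 + 2 HCl → 2 NaCl + H2O + CO2
n(HCl) per titration = 0.03873 × 0.2304 = 8.923 × 10^-3 mol
From the 1:2 ratio, n(Na2CO3) in each aliquot = 1/2 × 8.923 × 10^-3 = 4.462 × 10^-3 mol
n(Na2CO3) in the whole flask = 4.462 × 10^-3 × 250.0/50.00 = 0.02231 mol
mass of Na2CO3 = 0.02231 × 105.99 = 2.364 g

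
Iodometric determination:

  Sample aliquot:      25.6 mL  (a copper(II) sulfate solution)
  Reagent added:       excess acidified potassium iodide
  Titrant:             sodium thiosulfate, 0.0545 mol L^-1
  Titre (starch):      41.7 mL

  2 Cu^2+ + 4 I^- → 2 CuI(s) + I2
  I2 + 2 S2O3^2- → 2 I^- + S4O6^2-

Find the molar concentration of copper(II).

n(S2O3^2-) = 0.0417 × 0.0545 = 2.27 × 10^-3 mol
n(I2) = n(S2O3^2-)/2 = 1.14 × 10^-3 mol
From the 2:1 ratio, n(Cu2+) in the aliquot = 2/1 × 1.14 × 10^-3 = 2.27 × 10^-3 mol
[Cu2+] = 2.27 × 10^-3 / 0.0256 = 0.0888 mol/L

0.0888 mol/L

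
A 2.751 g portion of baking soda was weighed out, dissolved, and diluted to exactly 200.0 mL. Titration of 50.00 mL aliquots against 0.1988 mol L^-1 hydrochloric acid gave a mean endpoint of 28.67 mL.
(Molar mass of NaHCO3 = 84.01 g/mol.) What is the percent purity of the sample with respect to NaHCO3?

69.62 %

NaHCO3 + HCl → NaCl + H2O + CO2
n(HCl) per titration = 0.02867 × 0.1988 = 5.700 × 10^-3 mol
n(NaHCO3) in each aliquot = 5.700 × 10^-3 mol (1:1 ratio)
n(NaHCO3) in the whole flask = 5.700 × 10^-3 × 200.0/50.00 = 0.02280 mol
mass of NaHCO3 = 0.02280 × 84.01 = 1.915 g
% NaHCO3 = 1.915 / 2.751 × 100 = 69.62 %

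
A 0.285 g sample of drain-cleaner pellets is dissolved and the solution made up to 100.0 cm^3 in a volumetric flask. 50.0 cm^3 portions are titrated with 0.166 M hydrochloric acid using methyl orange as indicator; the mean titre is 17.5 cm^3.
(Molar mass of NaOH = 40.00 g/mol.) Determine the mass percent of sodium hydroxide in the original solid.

NaOH + HCl → NaCl + H2O
n(HCl) per titration = 0.0175 × 0.166 = 2.91 × 10^-3 mol
n(NaOH) in each aliquot = 2.91 × 10^-3 mol (1:1 ratio)
n(NaOH) in the whole flask = 2.91 × 10^-3 × 100.0/50.0 = 5.81 × 10^-3 mol
mass of NaOH = 5.81 × 10^-3 × 40.00 = 0.232 g
% NaOH = 0.232 / 0.285 × 100 = 81.5 %

81.5 %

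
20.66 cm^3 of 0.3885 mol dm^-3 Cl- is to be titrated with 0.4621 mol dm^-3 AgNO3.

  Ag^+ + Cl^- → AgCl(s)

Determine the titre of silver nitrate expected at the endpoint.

17.37 mL

n(Cl-) = 0.02066 L × 0.3885 mol/L = 8.026 × 10^-3 mol
n(AgNO3) = 8.026 × 10^-3 mol (1:1 stoichiometry)
V(AgNO3) = 8.026 × 10^-3 mol / 0.4621 mol/L = 0.01737 L = 17.37 mL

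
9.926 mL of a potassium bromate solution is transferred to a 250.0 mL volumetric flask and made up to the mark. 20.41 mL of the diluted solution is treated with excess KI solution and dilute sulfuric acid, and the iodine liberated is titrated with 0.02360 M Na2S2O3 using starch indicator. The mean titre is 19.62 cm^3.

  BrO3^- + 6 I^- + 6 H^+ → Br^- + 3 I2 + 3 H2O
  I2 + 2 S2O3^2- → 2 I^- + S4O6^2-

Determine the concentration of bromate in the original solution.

n(S2O3^2-) = 0.01962 × 0.02360 = 4.630 × 10^-4 mol
n(I2) = n(S2O3^2-)/2 = 2.315 × 10^-4 mol
From the 1:3 ratio, n(BrO3^-) in the aliquot = 1/3 × 2.315 × 10^-4 = 7.717 × 10^-5 mol
[BrO3^-]_dilute = 7.717 × 10^-5 / 0.02041 = 0.003781 mol/L
[BrO3^-]_original = 0.003781 × 250.0/9.926 = 0.09523 mol/L

0.09523 M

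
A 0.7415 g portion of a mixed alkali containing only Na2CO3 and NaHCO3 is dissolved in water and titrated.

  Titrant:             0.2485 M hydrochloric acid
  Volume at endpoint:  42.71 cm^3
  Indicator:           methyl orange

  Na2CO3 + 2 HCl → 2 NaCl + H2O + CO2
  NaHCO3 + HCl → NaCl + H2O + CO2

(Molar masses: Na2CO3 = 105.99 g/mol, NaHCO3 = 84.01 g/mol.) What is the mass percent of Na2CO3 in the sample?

n(HCl) = 0.04271 × 0.2485 = 0.01061 mol
Let x = n(Na2CO3), y = n(NaHCO3).
Titrant: 2x + 1y = 0.01061;  mass: 105.99x + 84.01y = 0.7415
Solving, x = 2.420 × 10^-3 mol, y = 5.773 × 10^-3 mol
mass of Na2CO3 = 2.420 × 10^-3 × 105.99 = 0.2565 g
% Na2CO3 = 0.2565 / 0.7415 × 100 = 34.60 %

34.60 %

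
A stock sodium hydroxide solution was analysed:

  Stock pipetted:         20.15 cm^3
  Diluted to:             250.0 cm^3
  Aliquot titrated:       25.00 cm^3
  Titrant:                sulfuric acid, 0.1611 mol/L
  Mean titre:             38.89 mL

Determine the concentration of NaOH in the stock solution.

2 NaOH + H2SO4 → Na2SO4 + 2 H2O
n(H2SO4) = 0.03889 × 0.1611 = 6.265 × 10^-3 mol
From the 2:1 ratio, n(NaOH) in the aliquot = 2/1 × 6.265 × 10^-3 = 0.01253 mol
[NaOH]_dilute = 0.01253 / 0.02500 = 0.5012 mol/L
Dilution factor = 250.0 / 20.15 = 12.41
[NaOH]_stock = 0.5012 × 12.41 = 6.219 mol/L

6.219 mol/L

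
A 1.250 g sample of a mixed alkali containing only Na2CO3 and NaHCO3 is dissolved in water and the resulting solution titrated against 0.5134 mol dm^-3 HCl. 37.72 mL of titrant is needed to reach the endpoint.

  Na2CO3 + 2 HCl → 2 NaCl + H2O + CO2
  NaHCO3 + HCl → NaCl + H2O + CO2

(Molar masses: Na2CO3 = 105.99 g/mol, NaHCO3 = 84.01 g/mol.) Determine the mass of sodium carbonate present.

0.6440 g

n(HCl) = 0.03772 × 0.5134 = 0.01937 mol
Let x = n(Na2CO3), y = n(NaHCO3).
Titrant: 2x + 1y = 0.01937;  mass: 105.99x + 84.01y = 1.250
Solving, x = 6.076 × 10^-3 mol, y = 7.214 × 10^-3 mol
mass of Na2CO3 = 6.076 × 10^-3 × 105.99 = 0.6440 g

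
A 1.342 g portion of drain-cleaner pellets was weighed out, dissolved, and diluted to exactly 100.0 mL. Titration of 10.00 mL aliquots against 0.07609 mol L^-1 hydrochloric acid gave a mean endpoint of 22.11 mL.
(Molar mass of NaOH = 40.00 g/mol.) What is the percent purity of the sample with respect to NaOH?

50.14 %

NaOH + HCl → NaCl + H2O
n(HCl) per titration = 0.02211 × 0.07609 = 1.682 × 10^-3 mol
n(NaOH) in each aliquot = 1.682 × 10^-3 mol (1:1 ratio)
n(NaOH) in the whole flask = 1.682 × 10^-3 × 100.0/10.00 = 0.01682 mol
mass of NaOH = 0.01682 × 40.00 = 0.6729 g
% NaOH = 0.6729 / 1.342 × 100 = 50.14 %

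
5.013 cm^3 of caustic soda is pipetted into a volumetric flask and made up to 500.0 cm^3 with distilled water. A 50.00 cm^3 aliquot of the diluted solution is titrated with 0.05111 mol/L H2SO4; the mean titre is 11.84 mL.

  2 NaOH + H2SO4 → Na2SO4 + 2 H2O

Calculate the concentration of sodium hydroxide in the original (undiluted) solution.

n(H2SO4) = 0.01184 × 0.05111 = 6.051 × 10^-4 mol
From the 2:1 ratio, n(NaOH) in the aliquot = 2/1 × 6.051 × 10^-4 = 1.210 × 10^-3 mol
[NaOH]_dilute = 1.210 × 10^-3 / 0.05000 = 0.02421 mol/L
Dilution factor = 500.0 / 5.013 = 99.74
[NaOH]_stock = 0.02421 × 99.74 = 2.414 mol/L

2.414 mol/L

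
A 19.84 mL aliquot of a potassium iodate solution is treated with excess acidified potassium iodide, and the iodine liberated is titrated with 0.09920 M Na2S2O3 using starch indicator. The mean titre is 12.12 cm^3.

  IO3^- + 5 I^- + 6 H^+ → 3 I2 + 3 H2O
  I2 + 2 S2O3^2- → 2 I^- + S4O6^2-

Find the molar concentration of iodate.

n(S2O3^2-) = 0.01212 × 0.09920 = 1.202 × 10^-3 mol
n(I2) = n(S2O3^2-)/2 = 6.012 × 10^-4 mol
From the 1:3 ratio, n(IO3^-) in the aliquot = 1/3 × 6.012 × 10^-4 = 2.004 × 10^-4 mol
[IO3^-] = 2.004 × 10^-4 / 0.01984 = 0.01010 mol/L

0.01010 M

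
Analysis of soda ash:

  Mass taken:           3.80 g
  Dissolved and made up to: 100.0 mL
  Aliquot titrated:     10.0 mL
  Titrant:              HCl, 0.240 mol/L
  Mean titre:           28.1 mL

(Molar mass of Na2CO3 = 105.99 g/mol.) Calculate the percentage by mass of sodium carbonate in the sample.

Na2CO3 + 2 HCl → 2 NaCl + H2O + CO2
n(HCl) per titration = 0.0281 × 0.240 = 6.74 × 10^-3 mol
From the 1:2 ratio, n(Na2CO3) in each aliquot = 1/2 × 6.74 × 10^-3 = 3.37 × 10^-3 mol
n(Na2CO3) in the whole flask = 3.37 × 10^-3 × 100.0/10.0 = 0.0337 mol
mass of Na2CO3 = 0.0337 × 105.99 = 3.57 g
% Na2CO3 = 3.57 / 3.80 × 100 = 94.1 %

94.1 %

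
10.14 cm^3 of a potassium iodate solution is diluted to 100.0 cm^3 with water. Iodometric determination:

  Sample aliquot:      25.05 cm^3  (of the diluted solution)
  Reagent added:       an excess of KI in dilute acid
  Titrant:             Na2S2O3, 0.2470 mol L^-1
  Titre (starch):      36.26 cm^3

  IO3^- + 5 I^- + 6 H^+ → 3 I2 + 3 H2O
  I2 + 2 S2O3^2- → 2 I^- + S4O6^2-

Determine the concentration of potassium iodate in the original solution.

n(S2O3^2-) = 0.03626 × 0.2470 = 8.956 × 10^-3 mol
n(I2) = n(S2O3^2-)/2 = 4.478 × 10^-3 mol
From the 1:3 ratio, n(IO3^-) in the aliquot = 1/3 × 4.478 × 10^-3 = 1.493 × 10^-3 mol
[IO3^-]_dilute = 1.493 × 10^-3 / 0.02505 = 0.05959 mol/L
[IO3^-]_original = 0.05959 × 100.0/10.14 = 0.5877 mol/L

0.5877 mol/L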